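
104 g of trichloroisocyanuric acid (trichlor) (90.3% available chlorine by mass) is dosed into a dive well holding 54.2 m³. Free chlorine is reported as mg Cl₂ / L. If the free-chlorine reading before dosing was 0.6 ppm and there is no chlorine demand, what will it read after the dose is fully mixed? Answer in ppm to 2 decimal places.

2.33 ppm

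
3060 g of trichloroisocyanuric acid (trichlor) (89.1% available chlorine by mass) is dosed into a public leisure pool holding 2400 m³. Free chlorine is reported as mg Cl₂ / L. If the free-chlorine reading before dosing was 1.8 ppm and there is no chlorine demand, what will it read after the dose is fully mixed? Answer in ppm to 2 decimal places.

Volume: 2400 m³ = 2,400,000 L.
Available chlorine delivered: 3060 g × 0.891 = 2726 g as Cl₂.
Concentration rise: 2726 g / 2,400,000 L = 1.136 mg/L = 1.14 ppm.
Final FC: 1.8 + 1.14 = 2.94 ppm.

2.94 ppm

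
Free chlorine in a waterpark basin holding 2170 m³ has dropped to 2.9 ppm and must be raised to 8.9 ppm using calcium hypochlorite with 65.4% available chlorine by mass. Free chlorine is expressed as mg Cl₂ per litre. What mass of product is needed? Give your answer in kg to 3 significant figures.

Volume: 2170 m³ = 2,170,000 L.
Chlorine deficit: 8.9 − 2.9 = 6 ppm = 6 mg/L as Cl₂.
Cl₂ equivalent needed: 6 mg/L × 2,170,000 L = 13,020,000 mg = 13,020 g.
Product at 65.4% available chlorine: 13,020 / 0.654 = 19,910 g.

19.9 kg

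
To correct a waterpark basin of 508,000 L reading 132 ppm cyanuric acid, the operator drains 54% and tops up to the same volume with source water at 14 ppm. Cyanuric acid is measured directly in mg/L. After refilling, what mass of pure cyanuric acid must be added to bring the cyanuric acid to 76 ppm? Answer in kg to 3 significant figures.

3.92 kg

After draining 54% and refilling: 132 × 0.46 + 14 × 0.54 = 68.28 ppm.
Deficit to target: 76 − 68.28 = 7.72 mg/L.
Mass: 7.72 mg/L × 508,000 L = 3922 g cyanuric acid.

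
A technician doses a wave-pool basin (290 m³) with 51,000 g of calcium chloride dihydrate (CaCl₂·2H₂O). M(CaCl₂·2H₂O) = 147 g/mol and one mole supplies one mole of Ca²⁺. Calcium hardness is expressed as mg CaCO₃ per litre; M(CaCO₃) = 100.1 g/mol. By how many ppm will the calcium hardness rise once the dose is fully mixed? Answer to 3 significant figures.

120 ppm

Volume: 290 m³ = 290,000 L.
Moles of Ca²⁺: 51,000 g ÷ 147 g/mol = 346.9 mol.
As CaCO₃: 346.9 mol × 100.1 g/mol = 34,730 g.
Rise: 34,730 g / 290,000 L × 1000 = 119.8 mg/L.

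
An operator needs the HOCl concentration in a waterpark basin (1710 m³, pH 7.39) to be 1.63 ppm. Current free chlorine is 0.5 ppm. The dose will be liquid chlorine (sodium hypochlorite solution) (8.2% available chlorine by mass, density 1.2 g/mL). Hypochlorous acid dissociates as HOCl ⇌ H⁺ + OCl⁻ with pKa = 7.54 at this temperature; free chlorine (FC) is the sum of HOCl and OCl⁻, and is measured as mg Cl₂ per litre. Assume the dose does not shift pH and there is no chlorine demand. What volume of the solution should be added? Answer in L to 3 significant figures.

39.7 L

Volume: 1710 m³ = 1,710,000 L.
[OCl⁻]/[HOCl] = 10^(pH − pKa) = 10^(7.39 − 7.54) = 0.7079; fraction as HOCl = 1/(1 + 0.7079) = 0.5855.
Free chlorine required for 1.63 ppm HOCl: 1.63 / 0.5855 = 2.784 ppm.
FC to add: 2.784 − 0.5 = 2.284 mg/L as Cl₂.
Cl₂ equivalent: 2.284 mg/L × 1,710,000 L = 3906 g.
Product at 8.2% available Cl: 3906 / 0.082 = 47,630 g.
Volume: 47,630 g ÷ 1.2 g/mL = 39,690 mL.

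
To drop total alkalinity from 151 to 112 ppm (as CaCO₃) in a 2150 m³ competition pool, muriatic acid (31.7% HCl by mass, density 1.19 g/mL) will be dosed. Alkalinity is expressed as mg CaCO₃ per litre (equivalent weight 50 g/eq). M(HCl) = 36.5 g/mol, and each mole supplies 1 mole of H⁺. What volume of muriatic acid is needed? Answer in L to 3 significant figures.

Volume: 2150 m³ = 2,150,000 L.
Alkalinity to neutralize: (151 − 112) = 39 mg/L as CaCO₃ × 2,150,000 L = 83,850 g as CaCO₃.
Equivalents of H⁺ required: 83,850 ÷ 50 g/eq = 1677 eq = 1677 mol HCl.
Mass of HCl: 1677 × 36.5 = 61,210 g.
Mass of 31.7% solution: 61,210 / 0.317 = 193,100 g.
Volume: 193,100 g ÷ 1.19 g/mL = 162,300 mL.

162 L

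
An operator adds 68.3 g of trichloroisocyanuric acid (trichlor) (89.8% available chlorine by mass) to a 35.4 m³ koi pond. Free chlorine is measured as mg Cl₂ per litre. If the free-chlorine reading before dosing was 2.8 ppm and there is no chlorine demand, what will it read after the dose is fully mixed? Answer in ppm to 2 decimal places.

4.53 ppm

Volume: 35.4 m³ = 35,400 L.
Available chlorine delivered: 68.3 g × 0.898 = 61.33 g as Cl₂.
Concentration rise: 61.33 g / 35,400 L = 1.733 mg/L = 1.73 ppm.
Final FC: 2.8 + 1.73 = 4.53 ppm.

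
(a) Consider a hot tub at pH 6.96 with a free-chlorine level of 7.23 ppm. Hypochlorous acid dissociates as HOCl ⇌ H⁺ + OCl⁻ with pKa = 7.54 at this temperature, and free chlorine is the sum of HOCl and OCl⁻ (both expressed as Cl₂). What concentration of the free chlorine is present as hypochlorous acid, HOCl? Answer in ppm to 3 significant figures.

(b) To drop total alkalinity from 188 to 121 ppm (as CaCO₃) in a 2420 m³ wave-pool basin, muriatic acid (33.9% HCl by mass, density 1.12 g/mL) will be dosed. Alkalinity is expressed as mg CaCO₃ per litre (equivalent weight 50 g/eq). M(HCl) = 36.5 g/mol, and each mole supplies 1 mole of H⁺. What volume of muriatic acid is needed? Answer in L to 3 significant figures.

(a) [OCl⁻]/[HOCl] = 10^(pH − pKa) = 10^(6.96 − 7.54) = 10^-0.58 = 0.263.
(a) Fraction as HOCl = 1 / (1 + 0.263) = 0.7917.
(a) HOCl = 0.7917 × 7.23 ppm = 5.724 ppm.

(b) Volume: 2420 m³ = 2,420,000 L.
(b) Alkalinity to neutralize: (188 − 121) = 67 mg/L as CaCO₃ × 2,420,000 L = 162,100 g as CaCO₃.
(b) Equivalents of H⁺ required: 162,100 ÷ 50 g/eq = 3243 eq = 3243 mol HCl.
(b) Mass of HCl: 3243 × 36.5 = 118,400 g.
(b) Mass of 33.9% solution: 118,400 / 0.339 = 349,200 g.
(b) Volume: 349,200 g ÷ 1.12 g/mL = 311,700 mL.

(a) 5.72 ppm; (b) 312 L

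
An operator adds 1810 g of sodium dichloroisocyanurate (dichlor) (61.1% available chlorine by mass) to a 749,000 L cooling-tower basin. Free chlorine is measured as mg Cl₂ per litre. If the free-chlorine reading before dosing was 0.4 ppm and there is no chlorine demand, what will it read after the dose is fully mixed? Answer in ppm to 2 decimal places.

1.88 ppm

Available chlorine delivered: 1810 g × 0.611 = 1106 g as Cl₂.
Concentration rise: 1106 g / 749,000 L = 1.477 mg/L = 1.48 ppm.
Final FC: 0.4 + 1.48 = 1.88 ppm.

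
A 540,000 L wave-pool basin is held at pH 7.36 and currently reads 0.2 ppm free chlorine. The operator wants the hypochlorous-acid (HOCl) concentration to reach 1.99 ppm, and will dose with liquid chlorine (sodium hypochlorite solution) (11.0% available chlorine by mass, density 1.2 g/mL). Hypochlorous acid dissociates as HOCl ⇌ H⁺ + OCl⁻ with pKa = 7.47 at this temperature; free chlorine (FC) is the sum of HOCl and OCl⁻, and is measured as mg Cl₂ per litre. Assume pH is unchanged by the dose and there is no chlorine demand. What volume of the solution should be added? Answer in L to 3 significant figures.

13.6 L

[OCl⁻]/[HOCl] = 10^(pH − pKa) = 10^(7.36 − 7.47) = 0.7762; fraction as HOCl = 1/(1 + 0.7762) = 0.563.
Free chlorine required for 1.99 ppm HOCl: 1.99 / 0.563 = 3.535 ppm.
FC to add: 3.535 − 0.2 = 3.335 mg/L as Cl₂.
Cl₂ equivalent: 3.335 mg/L × 540,000 L = 1801 g.
Product at 11.0% available Cl: 1801 / 0.11 = 16,370 g.
Volume: 16,370 g ÷ 1.2 g/mL = 13,640 mL.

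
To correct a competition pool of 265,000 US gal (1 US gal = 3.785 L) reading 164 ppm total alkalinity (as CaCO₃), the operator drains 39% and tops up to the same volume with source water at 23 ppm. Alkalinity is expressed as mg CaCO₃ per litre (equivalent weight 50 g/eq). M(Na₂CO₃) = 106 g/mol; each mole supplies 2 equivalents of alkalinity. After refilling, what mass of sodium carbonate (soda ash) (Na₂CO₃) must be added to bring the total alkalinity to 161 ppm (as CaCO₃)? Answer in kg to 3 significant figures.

55.3 kg

Volume: 265,000 US gal × 3.785 L/gal = 1,003,025 L.
After draining 39% and refilling: 164 × 0.61 + 23 × 0.39 = 109.01 ppm.
Deficit to target: 161 − 109.01 = 51.99 mg/L.
As CaCO₃: 51.99 mg/L × 1,003,025 L = 52,150 g; ÷ 50 g/eq ÷ 2 = 521.5 mol Na₂CO₃.
Mass: 521.5 × 106 = 55,280 g.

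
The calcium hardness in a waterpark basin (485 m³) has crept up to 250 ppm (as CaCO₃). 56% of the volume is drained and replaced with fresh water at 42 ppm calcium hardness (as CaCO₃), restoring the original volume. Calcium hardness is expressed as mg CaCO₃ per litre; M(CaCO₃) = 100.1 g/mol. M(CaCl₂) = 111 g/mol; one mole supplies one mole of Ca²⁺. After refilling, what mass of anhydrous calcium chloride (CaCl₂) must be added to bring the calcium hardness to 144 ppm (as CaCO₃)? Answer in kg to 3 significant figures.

Volume: 485 m³ = 485,000 L.
After draining 56% and refilling: 250 × 0.44 + 42 × 0.56 = 133.52 ppm.
Deficit to target: 144 − 133.52 = 10.48 mg/L.
As CaCO₃: 10.48 mg/L × 485,000 L = 5083 g; ÷ 100.1 = 50.78 mol Ca²⁺.
Mass: 50.78 × 111 = 5636 g.

5.64 kg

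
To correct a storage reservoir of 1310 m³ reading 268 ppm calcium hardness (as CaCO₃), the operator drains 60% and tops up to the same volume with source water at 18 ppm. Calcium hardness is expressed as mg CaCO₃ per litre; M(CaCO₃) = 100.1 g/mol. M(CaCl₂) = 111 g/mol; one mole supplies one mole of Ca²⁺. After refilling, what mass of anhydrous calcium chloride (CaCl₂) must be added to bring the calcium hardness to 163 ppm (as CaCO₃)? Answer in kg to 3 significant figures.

Volume: 1310 m³ = 1,310,000 L.
After draining 60% and refilling: 268 × 0.40 + 18 × 0.60 = 118 ppm.
Deficit to target: 163 − 118 = 45 mg/L.
As CaCO₃: 45 mg/L × 1,310,000 L = 58,950 g; ÷ 100.1 = 588.9 mol Ca²⁺.
Mass: 588.9 × 111 = 65,370 g.

65.4 kg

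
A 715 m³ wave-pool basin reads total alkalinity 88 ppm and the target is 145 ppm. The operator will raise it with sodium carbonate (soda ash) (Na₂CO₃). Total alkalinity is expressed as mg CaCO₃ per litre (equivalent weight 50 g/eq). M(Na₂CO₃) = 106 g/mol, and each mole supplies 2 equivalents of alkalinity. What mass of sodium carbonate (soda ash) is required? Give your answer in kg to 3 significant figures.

43.2 kg

Volume: 715 m³ = 715,000 L.
Alkalinity to add: (145 − 88) = 57 mg/L as CaCO₃ × 715,000 L = 40,760 g as CaCO₃.
Equivalents: 40,760 g ÷ 50 g/eq = 815.1 eq.
Each mole of Na₂CO₃ supplies 2 eq, so 815.1 / 2 = 407.6 mol.
Mass: 407.6 mol × 106 g/mol = 43,200 g.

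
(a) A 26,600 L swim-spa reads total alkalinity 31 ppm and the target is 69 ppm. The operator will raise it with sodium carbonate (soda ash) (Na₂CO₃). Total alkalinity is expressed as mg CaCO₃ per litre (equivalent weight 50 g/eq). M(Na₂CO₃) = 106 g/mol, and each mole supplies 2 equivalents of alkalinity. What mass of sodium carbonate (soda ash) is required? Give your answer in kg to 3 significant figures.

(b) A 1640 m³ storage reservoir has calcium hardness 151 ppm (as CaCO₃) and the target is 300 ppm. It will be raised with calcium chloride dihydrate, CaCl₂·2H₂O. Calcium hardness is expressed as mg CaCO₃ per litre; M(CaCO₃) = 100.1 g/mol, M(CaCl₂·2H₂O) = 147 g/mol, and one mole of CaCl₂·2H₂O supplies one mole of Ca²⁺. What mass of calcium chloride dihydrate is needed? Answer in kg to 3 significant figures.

(a) 1.07 kg; (b) 359 kg

(a) Alkalinity to add: (69 − 31) = 38 mg/L as CaCO₃ × 26,600 L = 1011 g as CaCO₃.
(a) Equivalents: 1011 g ÷ 50 g/eq = 20.22 eq.
(a) Each mole of Na₂CO₃ supplies 2 eq, so 20.22 / 2 = 10.11 mol.
(a) Mass: 10.11 mol × 106 g/mol = 1071 g.

(b) Volume: 1640 m³ = 1,640,000 L.
(b) Hardness to add: (300 − 151) = 149 mg/L as CaCO₃ × 1,640,000 L = 244,400 g as CaCO₃.
(b) Moles of Ca²⁺ (1 mol Ca²⁺ ≡ 1 mol CaCO₃): 244,400 / 100.1 g/mol = 2441 mol.
(b) Mass of CaCl₂·2H₂O: 2441 × 147 = 358,900 g.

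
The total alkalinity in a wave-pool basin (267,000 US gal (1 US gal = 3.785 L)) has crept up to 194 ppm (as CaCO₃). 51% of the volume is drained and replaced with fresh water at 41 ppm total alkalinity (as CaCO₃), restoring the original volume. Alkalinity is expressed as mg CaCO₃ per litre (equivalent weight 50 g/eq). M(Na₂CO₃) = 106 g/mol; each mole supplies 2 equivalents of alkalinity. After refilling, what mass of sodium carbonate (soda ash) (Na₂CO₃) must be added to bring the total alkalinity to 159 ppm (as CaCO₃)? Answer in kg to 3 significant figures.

46.1 kg

Volume: 267,000 US gal × 3.785 L/gal = 1,010,595 L.
After draining 51% and refilling: 194 × 0.49 + 41 × 0.51 = 115.97 ppm.
Deficit to target: 159 − 115.97 = 43.03 mg/L.
As CaCO₃: 43.03 mg/L × 1,010,595 L = 43,490 g; ÷ 50 g/eq ÷ 2 = 434.9 mol Na₂CO₃.
Mass: 434.9 × 106 = 46,100 g.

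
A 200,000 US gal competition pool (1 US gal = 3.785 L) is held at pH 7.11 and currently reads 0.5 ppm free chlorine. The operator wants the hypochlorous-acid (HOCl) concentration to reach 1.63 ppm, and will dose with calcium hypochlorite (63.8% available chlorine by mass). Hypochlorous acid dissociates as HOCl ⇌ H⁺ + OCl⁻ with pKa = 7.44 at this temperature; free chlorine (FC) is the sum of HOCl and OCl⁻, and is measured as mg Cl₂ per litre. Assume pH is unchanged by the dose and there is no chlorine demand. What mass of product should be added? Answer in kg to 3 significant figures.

2.25 kg

Volume: 200,000 US gal × 3.785 L/gal = 757,000 L.
[OCl⁻]/[HOCl] = 10^(pH − pKa) = 10^(7.11 − 7.44) = 0.4677; fraction as HOCl = 1/(1 + 0.4677) = 0.6813.
Free chlorine required for 1.63 ppm HOCl: 1.63 / 0.6813 = 2.392 ppm.
FC to add: 2.392 − 0.5 = 1.892 mg/L as Cl₂.
Cl₂ equivalent: 1.892 mg/L × 757,000 L = 1433 g.
Product at 63.8% available Cl: 1433 / 0.638 = 2245 g.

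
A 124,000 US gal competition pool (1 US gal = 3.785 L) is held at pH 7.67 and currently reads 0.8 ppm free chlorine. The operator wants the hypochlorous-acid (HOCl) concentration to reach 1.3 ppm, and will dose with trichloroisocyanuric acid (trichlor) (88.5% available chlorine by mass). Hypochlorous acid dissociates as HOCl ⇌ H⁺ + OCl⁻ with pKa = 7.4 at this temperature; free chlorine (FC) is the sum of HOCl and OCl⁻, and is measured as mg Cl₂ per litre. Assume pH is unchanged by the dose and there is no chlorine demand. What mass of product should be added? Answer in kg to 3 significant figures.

1.55 kg

Volume: 124,000 US gal × 3.785 L/gal = 469,340 L.
[OCl⁻]/[HOCl] = 10^(pH − pKa) = 10^(7.67 − 7.4) = 1.862; fraction as HOCl = 1/(1 + 1.862) = 0.3494.
Free chlorine required for 1.3 ppm HOCl: 1.3 / 0.3494 = 3.721 ppm.
FC to add: 3.721 − 0.8 = 2.921 mg/L as Cl₂.
Cl₂ equivalent: 2.921 mg/L × 469,340 L = 1371 g.
Product at 88.5% available Cl: 1371 / 0.885 = 1549 g.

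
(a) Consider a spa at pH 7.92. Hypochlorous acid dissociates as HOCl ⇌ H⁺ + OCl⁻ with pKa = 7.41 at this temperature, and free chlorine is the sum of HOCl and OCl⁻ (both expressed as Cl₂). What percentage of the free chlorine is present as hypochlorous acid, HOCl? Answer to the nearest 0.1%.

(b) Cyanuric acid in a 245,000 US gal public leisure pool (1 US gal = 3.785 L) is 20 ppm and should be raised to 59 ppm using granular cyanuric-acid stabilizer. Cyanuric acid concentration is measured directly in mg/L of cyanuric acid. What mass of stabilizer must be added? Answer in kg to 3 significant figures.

(a) [OCl⁻]/[HOCl] = 10^(pH − pKa) = 10^(7.92 − 7.41) = 10^0.51 = 3.236.
(a) Fraction as HOCl = 1 / (1 + 3.236) = 0.2361.

(b) Volume: 245,000 US gal × 3.785 L/gal = 927,325 L.
(b) CYA to add: (59 − 20) = 39 mg/L × 927,325 L = 36,170 g cyanuric acid.

(a) 23.6%; (b) 36.2 kg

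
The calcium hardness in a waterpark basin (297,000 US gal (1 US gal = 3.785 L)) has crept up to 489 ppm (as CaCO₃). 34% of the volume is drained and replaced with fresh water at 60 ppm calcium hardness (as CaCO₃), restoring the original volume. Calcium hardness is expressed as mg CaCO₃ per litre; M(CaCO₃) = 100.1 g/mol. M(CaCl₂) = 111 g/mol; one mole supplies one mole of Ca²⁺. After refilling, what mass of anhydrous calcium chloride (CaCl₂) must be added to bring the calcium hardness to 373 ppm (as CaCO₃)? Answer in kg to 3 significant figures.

37.2 kg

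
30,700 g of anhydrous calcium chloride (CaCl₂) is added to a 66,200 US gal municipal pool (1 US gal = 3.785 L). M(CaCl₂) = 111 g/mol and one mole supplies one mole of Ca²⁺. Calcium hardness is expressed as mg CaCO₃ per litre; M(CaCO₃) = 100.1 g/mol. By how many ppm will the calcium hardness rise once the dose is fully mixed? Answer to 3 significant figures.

110 ppm

Volume: 66,200 US gal × 3.785 L/gal = 250,567 L.
Moles of Ca²⁺: 30,700 g ÷ 111 g/mol = 276.6 mol.
As CaCO₃: 276.6 mol × 100.1 g/mol = 27,690 g.
Rise: 27,690 g / 250,567 L × 1000 = 110.5 mg/L.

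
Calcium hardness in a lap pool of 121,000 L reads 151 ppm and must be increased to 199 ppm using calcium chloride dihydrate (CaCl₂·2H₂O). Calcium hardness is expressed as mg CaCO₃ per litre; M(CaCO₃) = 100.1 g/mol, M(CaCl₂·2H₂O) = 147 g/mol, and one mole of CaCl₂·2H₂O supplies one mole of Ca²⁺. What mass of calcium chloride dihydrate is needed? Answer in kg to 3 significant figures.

8.53 kg

Hardness to add: (199 − 151) = 48 mg/L as CaCO₃ × 121,000 L = 5808 g as CaCO₃.
Moles of Ca²⁺ (1 mol Ca²⁺ ≡ 1 mol CaCO₃): 5808 / 100.1 g/mol = 58.02 mol.
Mass of CaCl₂·2H₂O: 58.02 × 147 = 8529 g.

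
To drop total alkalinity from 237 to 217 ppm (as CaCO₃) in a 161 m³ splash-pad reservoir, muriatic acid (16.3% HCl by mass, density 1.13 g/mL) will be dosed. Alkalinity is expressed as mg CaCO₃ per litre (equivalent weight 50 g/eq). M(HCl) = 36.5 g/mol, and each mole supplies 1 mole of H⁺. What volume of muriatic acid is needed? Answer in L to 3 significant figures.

Volume: 161 m³ = 161,000 L.
Alkalinity to neutralize: (237 − 217) = 20 mg/L as CaCO₃ × 161,000 L = 3220 g as CaCO₃.
Equivalents of H⁺ required: 3220 ÷ 50 g/eq = 64.4 eq = 64.4 mol HCl.
Mass of HCl: 64.4 × 36.5 = 2351 g.
Mass of 16.3% solution: 2351 / 0.163 = 14,420 g.
Volume: 14,420 g ÷ 1.13 g/mL = 12,760 mL.

12.8 L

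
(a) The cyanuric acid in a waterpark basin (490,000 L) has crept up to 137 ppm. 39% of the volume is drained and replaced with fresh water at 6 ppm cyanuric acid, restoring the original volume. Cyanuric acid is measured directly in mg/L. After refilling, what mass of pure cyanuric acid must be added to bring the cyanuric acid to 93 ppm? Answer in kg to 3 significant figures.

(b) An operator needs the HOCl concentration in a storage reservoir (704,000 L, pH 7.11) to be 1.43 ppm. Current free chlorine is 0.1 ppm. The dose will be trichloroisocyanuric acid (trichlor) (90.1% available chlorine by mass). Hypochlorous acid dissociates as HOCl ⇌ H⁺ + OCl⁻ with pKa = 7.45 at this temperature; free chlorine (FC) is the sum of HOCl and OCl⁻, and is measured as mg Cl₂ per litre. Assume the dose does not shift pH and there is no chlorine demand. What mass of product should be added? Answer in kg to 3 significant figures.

(a) 3.47 kg; (b) 1.55 kg

(a) After draining 39% and refilling: 137 × 0.61 + 6 × 0.39 = 85.91 ppm.
(a) Deficit to target: 93 − 85.91 = 7.09 mg/L.
(a) Mass: 7.09 mg/L × 490,000 L = 3474 g cyanuric acid.

(b) [OCl⁻]/[HOCl] = 10^(pH − pKa) = 10^(7.11 − 7.45) = 0.4571; fraction as HOCl = 1/(1 + 0.4571) = 0.6863.
(b) Free chlorine required for 1.43 ppm HOCl: 1.43 / 0.6863 = 2.084 ppm.
(b) FC to add: 2.084 − 0.1 = 1.984 mg/L as Cl₂.
(b) Cl₂ equivalent: 1.984 mg/L × 704,000 L = 1396 g.
(b) Product at 90.1% available Cl: 1396 / 0.901 = 1550 g.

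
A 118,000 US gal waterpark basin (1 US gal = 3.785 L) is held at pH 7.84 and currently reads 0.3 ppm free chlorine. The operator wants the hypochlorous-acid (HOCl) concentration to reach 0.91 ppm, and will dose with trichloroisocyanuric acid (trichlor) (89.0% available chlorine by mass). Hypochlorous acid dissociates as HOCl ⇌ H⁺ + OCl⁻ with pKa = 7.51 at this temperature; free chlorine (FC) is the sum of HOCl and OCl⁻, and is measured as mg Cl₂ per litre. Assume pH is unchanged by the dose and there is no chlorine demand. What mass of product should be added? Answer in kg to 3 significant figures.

Volume: 118,000 US gal × 3.785 L/gal = 446,630 L.
[OCl⁻]/[HOCl] = 10^(pH − pKa) = 10^(7.84 − 7.51) = 2.138; fraction as HOCl = 1/(1 + 2.138) = 0.3187.
Free chlorine required for 0.91 ppm HOCl: 0.91 / 0.3187 = 2.856 ppm.
FC to add: 2.856 − 0.3 = 2.556 mg/L as Cl₂.
Cl₂ equivalent: 2.556 mg/L × 446,630 L = 1141 g.
Product at 89.0% available Cl: 1141 / 0.89 = 1282 g.

1.28 kg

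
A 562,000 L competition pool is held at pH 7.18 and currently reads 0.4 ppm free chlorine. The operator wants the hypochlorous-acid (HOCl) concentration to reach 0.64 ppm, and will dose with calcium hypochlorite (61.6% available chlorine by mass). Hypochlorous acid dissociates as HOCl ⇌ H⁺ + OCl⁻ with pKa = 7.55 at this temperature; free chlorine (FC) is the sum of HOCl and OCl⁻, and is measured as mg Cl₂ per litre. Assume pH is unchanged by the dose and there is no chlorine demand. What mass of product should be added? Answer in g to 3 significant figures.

468 g

[OCl⁻]/[HOCl] = 10^(pH − pKa) = 10^(7.18 − 7.55) = 0.4266; fraction as HOCl = 1/(1 + 0.4266) = 0.701.
Free chlorine required for 0.64 ppm HOCl: 0.64 / 0.701 = 0.913 ppm.
FC to add: 0.913 − 0.4 = 0.513 mg/L as Cl₂.
Cl₂ equivalent: 0.513 mg/L × 562,000 L = 288.3 g.
Product at 61.6% available Cl: 288.3 / 0.616 = 468 g.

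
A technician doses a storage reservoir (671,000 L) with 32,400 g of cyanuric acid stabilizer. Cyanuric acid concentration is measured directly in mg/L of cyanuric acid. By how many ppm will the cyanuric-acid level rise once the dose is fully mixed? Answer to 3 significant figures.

Rise: 32,400 g / 671,000 L × 1000 = 48.29 mg/L.

48.3 ppm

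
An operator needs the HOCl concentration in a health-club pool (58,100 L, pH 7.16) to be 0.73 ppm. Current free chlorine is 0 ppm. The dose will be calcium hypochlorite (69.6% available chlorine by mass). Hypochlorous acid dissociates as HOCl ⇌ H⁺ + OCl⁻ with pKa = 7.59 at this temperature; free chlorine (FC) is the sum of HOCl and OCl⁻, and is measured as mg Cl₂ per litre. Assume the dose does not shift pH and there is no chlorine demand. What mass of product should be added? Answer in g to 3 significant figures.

83.6 g

[OCl⁻]/[HOCl] = 10^(pH − pKa) = 10^(7.16 − 7.59) = 0.3715; fraction as HOCl = 1/(1 + 0.3715) = 0.7291.
Free chlorine required for 0.73 ppm HOCl: 0.73 / 0.7291 = 1.001 ppm.
FC to add: 1.001 − 0 = 1.001 mg/L as Cl₂.
Cl₂ equivalent: 1.001 mg/L × 58,100 L = 58.17 g.
Product at 69.6% available Cl: 58.17 / 0.696 = 83.58 g.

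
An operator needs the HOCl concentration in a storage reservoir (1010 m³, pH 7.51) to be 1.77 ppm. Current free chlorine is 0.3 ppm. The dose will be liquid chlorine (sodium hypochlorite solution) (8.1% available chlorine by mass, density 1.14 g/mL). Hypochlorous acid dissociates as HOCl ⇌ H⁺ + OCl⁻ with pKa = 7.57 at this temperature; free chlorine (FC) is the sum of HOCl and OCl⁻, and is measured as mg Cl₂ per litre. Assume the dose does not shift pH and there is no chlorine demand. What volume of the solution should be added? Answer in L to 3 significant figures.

32.9 L

Volume: 1010 m³ = 1,010,000 L.
[OCl⁻]/[HOCl] = 10^(pH − pKa) = 10^(7.51 − 7.57) = 0.871; fraction as HOCl = 1/(1 + 0.871) = 0.5345.
Free chlorine required for 1.77 ppm HOCl: 1.77 / 0.5345 = 3.312 ppm.
FC to add: 3.312 − 0.3 = 3.012 mg/L as Cl₂.
Cl₂ equivalent: 3.012 mg/L × 1,010,000 L = 3042 g.
Product at 8.1% available Cl: 3042 / 0.081 = 37,550 g.
Volume: 37,550 g ÷ 1.14 g/mL = 32,940 mL.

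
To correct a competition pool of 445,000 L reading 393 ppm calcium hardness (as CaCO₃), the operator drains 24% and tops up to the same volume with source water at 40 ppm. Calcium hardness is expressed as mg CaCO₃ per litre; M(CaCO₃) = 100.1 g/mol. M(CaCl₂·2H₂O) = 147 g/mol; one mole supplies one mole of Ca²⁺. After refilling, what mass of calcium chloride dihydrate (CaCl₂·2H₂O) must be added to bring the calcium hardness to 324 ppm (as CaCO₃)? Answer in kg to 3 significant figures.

After draining 24% and refilling: 393 × 0.76 + 40 × 0.24 = 308.28 ppm.
Deficit to target: 324 − 308.28 = 15.72 mg/L.
As CaCO₃: 15.72 mg/L × 445,000 L = 6995 g; ÷ 100.1 = 69.88 mol Ca²⁺.
Mass: 69.88 × 147 = 10,270 g.

10.3 kg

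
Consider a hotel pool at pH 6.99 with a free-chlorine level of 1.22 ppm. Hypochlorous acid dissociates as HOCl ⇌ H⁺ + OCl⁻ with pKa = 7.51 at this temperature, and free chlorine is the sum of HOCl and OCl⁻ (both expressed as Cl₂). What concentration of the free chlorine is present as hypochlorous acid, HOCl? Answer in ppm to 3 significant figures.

[OCl⁻]/[HOCl] = 10^(pH − pKa) = 10^(6.99 − 7.51) = 10^-0.52 = 0.302.
Fraction as HOCl = 1 / (1 + 0.302) = 0.7681.
HOCl = 0.7681 × 1.22 ppm = 0.937 ppm.

0.937 ppm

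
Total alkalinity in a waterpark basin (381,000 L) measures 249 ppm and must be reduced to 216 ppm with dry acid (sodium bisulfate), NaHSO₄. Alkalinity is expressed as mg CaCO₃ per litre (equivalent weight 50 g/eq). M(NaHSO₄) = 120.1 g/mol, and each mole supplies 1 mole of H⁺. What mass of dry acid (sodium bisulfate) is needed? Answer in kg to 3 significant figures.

30.2 kg

Alkalinity to neutralize: (249 − 216) = 33 mg/L as CaCO₃ × 381,000 L = 12,570 g as CaCO₃.
Equivalents of H⁺ required: 12,570 ÷ 50 g/eq = 251.5 eq = 251.5 mol NaHSO₄.
Mass of NaHSO₄: 251.5 × 120.1 = 30,200 g.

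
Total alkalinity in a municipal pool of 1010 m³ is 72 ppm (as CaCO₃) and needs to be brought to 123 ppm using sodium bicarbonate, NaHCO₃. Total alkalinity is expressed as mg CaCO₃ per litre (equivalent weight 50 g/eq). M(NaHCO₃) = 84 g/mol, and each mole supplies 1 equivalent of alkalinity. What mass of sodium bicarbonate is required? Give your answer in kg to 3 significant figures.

Volume: 1010 m³ = 1,010,000 L.
Alkalinity to add: (123 − 72) = 51 mg/L as CaCO₃ × 1,010,000 L = 51,510 g as CaCO₃.
Equivalents: 51,510 g ÷ 50 g/eq = 1030 eq.
NaHCO₃ supplies 1 eq per mole → 1030 mol.
Mass: 1030 mol × 84 g/mol = 86,540 g.

86.5 kg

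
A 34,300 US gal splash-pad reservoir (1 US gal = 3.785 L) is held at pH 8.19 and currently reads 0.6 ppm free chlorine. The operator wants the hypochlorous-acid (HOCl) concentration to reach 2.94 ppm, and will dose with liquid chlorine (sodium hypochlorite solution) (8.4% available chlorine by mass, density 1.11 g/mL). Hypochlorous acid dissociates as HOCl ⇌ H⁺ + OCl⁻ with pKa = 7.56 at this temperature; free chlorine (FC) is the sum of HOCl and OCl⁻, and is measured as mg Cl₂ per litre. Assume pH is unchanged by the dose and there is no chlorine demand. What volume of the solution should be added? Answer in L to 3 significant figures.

20.7 L

Volume: 34,300 US gal × 3.785 L/gal = 129,826 L.
[OCl⁻]/[HOCl] = 10^(pH − pKa) = 10^(8.19 − 7.56) = 4.266; fraction as HOCl = 1/(1 + 4.266) = 0.1899.
Free chlorine required for 2.94 ppm HOCl: 2.94 / 0.1899 = 15.48 ppm.
FC to add: 15.48 − 0.6 = 14.88 mg/L as Cl₂.
Cl₂ equivalent: 14.88 mg/L × 129,826 L = 1932 g.
Product at 8.4% available Cl: 1932 / 0.084 = 23,000 g.
Volume: 23,000 g ÷ 1.11 g/mL = 20,720 mL.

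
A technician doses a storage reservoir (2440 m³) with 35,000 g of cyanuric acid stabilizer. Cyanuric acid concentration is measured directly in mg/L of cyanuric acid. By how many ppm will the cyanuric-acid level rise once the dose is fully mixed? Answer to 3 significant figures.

Volume: 2440 m³ = 2,440,000 L.
Rise: 35,000 g / 2,440,000 L × 1000 = 14.34 mg/L.

14.3 ppm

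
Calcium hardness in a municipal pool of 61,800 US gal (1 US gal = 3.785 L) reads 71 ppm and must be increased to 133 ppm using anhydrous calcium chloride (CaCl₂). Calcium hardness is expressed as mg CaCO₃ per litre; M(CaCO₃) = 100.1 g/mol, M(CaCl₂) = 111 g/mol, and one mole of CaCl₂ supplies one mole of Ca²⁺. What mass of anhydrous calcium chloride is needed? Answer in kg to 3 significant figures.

16.1 kg

Volume: 61,800 US gal × 3.785 L/gal = 233,913 L.
Hardness to add: (133 − 71) = 62 mg/L as CaCO₃ × 233,913 L = 14,500 g as CaCO₃.
Moles of Ca²⁺ (1 mol Ca²⁺ ≡ 1 mol CaCO₃): 14,500 / 100.1 g/mol = 144.9 mol.
Mass of CaCl₂: 144.9 × 111 = 16,080 g.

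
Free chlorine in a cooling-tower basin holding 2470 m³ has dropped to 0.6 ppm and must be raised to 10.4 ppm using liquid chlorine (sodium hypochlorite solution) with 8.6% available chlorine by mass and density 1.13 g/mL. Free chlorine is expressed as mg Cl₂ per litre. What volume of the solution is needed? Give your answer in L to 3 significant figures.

249 L

Volume: 2470 m³ = 2,470,000 L.
Chlorine deficit: 10.4 − 0.6 = 9.8 ppm = 9.8 mg/L as Cl₂.
Cl₂ equivalent needed: 9.8 mg/L × 2,470,000 L = 24,210,000 mg = 24,210 g.
Product at 8.6% available chlorine: 24,210 / 0.086 = 281,500 g.
Volume at density 1.13 g/mL: 281,500 g ÷ 1.13 g/mL = 249,100 mL.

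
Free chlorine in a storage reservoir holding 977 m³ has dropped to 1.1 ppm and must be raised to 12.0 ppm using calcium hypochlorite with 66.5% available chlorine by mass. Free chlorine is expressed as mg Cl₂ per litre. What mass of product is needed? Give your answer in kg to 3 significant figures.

16.0 kg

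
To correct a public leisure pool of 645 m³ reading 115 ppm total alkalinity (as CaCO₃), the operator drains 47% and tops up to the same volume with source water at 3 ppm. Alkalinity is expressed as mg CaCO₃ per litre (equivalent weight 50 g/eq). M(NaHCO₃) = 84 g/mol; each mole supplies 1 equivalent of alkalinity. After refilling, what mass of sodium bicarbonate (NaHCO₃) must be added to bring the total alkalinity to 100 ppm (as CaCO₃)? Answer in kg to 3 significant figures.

40.8 kg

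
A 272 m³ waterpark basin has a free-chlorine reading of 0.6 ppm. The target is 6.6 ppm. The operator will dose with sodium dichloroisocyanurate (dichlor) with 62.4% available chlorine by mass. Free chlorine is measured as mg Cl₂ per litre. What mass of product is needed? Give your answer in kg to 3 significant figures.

2.62 kg

Volume: 272 m³ = 272,000 L.
Chlorine deficit: 6.6 − 0.6 = 6 ppm = 6 mg/L as Cl₂.
Cl₂ equivalent needed: 6 mg/L × 272,000 L = 1,632,000 mg = 1632 g.
Product at 62.4% available chlorine: 1632 / 0.624 = 2615 g.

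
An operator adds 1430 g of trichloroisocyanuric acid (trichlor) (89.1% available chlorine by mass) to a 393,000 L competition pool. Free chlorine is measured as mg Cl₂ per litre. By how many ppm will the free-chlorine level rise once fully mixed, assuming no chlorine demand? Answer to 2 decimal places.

3.24 ppm

Available chlorine delivered: 1430 g × 0.891 = 1274 g as Cl₂.
Concentration rise: 1274 g / 393,000 L = 3.242 mg/L = 3.24 ppm.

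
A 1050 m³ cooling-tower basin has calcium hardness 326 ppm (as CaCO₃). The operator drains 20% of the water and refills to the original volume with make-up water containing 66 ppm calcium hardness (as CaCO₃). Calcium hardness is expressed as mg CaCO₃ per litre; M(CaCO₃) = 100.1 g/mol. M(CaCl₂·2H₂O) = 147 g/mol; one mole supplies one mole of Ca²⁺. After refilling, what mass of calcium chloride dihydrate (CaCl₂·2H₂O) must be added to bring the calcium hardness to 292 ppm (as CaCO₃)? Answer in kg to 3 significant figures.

27.8 kg

Volume: 1050 m³ = 1,050,000 L.
After draining 20% and refilling: 326 × 0.80 + 66 × 0.20 = 274 ppm.
Deficit to target: 292 − 274 = 18 mg/L.
As CaCO₃: 18 mg/L × 1,050,000 L = 18,900 g; ÷ 100.1 = 188.8 mol Ca²⁺.
Mass: 188.8 × 147 = 27,760 g.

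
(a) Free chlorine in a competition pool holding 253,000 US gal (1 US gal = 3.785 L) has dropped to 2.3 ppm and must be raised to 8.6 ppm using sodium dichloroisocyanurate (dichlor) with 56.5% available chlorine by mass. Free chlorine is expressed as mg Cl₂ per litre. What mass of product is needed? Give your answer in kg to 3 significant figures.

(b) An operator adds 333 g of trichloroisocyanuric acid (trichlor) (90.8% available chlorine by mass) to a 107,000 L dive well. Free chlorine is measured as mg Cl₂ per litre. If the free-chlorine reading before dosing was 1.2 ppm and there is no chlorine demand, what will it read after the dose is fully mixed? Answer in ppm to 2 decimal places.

(a) Volume: 253,000 US gal × 3.785 L/gal = 957,605 L.
(a) Chlorine deficit: 8.6 − 2.3 = 6.3 ppm = 6.3 mg/L as Cl₂.
(a) Cl₂ equivalent needed: 6.3 mg/L × 957,605 L = 6,033,000 mg = 6033 g.
(a) Product at 56.5% available chlorine: 6033 / 0.565 = 10,680 g.

(b) Available chlorine delivered: 333 g × 0.908 = 302.4 g as Cl₂.
(b) Concentration rise: 302.4 g / 107,000 L = 2.826 mg/L = 2.83 ppm.
(b) Final FC: 1.2 + 2.83 = 4.03 ppm.

(a) 10.7 kg; (b) 4.03 ppm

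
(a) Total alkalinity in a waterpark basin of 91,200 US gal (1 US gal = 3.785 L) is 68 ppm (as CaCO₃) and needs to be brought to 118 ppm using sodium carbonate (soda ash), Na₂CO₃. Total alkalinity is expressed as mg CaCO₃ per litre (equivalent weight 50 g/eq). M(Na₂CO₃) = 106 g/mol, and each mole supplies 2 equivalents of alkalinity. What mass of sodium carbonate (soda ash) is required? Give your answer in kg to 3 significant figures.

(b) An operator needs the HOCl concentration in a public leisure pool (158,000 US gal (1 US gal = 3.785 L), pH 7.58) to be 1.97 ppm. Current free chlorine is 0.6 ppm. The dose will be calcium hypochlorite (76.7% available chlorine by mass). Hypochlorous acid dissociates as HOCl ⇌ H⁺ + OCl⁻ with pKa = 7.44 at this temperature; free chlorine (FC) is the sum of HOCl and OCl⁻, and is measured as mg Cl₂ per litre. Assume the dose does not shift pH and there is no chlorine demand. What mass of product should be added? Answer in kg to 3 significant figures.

(a) 18.3 kg; (b) 3.19 kg

(a) Volume: 91,200 US gal × 3.785 L/gal = 345,192 L.
(a) Alkalinity to add: (118 − 68) = 50 mg/L as CaCO₃ × 345,192 L = 17,260 g as CaCO₃.
(a) Equivalents: 17,260 g ÷ 50 g/eq = 345.2 eq.
(a) Each mole of Na₂CO₃ supplies 2 eq, so 345.2 / 2 = 172.6 mol.
(a) Mass: 172.6 mol × 106 g/mol = 18,300 g.

(b) Volume: 158,000 US gal × 3.785 L/gal = 598,030 L.
(b) [OCl⁻]/[HOCl] = 10^(pH − pKa) = 10^(7.58 − 7.44) = 1.38; fraction as HOCl = 1/(1 + 1.38) = 0.4201.
(b) Free chlorine required for 1.97 ppm HOCl: 1.97 / 0.4201 = 4.689 ppm.
(b) FC to add: 4.689 − 0.6 = 4.089 mg/L as Cl₂.
(b) Cl₂ equivalent: 4.089 mg/L × 598,030 L = 2446 g.
(b) Product at 76.7% available Cl: 2446 / 0.767 = 3188 g.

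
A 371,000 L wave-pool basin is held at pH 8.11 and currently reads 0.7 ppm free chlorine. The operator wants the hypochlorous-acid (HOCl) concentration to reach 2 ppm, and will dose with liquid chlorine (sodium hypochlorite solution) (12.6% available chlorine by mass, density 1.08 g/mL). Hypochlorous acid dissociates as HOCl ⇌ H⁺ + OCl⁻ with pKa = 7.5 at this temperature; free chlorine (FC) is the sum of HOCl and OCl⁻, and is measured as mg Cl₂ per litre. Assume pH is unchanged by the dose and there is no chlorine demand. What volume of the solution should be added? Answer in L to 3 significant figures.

[OCl⁻]/[HOCl] = 10^(pH − pKa) = 10^(8.11 − 7.5) = 4.074; fraction as HOCl = 1/(1 + 4.074) = 0.1971.
Free chlorine required for 2 ppm HOCl: 2 / 0.1971 = 10.15 ppm.
FC to add: 10.15 − 0.7 = 9.448 mg/L as Cl₂.
Cl₂ equivalent: 9.448 mg/L × 371,000 L = 3505 g.
Product at 12.6% available Cl: 3505 / 0.126 = 27,820 g.
Volume: 27,820 g ÷ 1.08 g/mL = 25,760 mL.

25.8 L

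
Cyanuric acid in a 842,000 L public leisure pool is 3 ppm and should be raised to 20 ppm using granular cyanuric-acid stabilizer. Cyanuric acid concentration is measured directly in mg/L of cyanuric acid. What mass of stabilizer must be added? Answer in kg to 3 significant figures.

14.3 kg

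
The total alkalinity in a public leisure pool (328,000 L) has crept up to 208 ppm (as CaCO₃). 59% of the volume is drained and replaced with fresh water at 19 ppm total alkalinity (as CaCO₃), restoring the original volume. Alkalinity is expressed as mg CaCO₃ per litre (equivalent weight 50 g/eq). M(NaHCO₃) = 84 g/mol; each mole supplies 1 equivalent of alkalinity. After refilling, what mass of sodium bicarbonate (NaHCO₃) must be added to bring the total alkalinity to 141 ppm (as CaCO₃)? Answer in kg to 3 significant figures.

24.5 kg

After draining 59% and refilling: 208 × 0.41 + 19 × 0.59 = 96.49 ppm.
Deficit to target: 141 − 96.49 = 44.51 mg/L.
As CaCO₃: 44.51 mg/L × 328,000 L = 14,600 g; ÷ 50 g/eq ÷ 1 = 292 mol NaHCO₃.
Mass: 292 × 84 = 24,530 g.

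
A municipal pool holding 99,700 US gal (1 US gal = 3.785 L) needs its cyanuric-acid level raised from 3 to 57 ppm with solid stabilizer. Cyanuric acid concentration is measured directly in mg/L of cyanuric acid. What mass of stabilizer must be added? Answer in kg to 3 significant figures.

20.4 kg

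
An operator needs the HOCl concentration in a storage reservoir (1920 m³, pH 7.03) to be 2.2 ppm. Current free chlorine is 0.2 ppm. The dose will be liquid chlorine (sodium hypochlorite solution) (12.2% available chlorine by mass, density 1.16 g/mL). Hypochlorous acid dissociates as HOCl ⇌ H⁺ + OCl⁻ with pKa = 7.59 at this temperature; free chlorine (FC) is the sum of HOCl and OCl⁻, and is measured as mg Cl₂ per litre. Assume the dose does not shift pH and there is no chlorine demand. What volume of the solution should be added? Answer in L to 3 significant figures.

Volume: 1920 m³ = 1,920,000 L.
[OCl⁻]/[HOCl] = 10^(pH − pKa) = 10^(7.03 − 7.59) = 0.2754; fraction as HOCl = 1/(1 + 0.2754) = 0.7841.
Free chlorine required for 2.2 ppm HOCl: 2.2 / 0.7841 = 2.806 ppm.
FC to add: 2.806 − 0.2 = 2.606 mg/L as Cl₂.
Cl₂ equivalent: 2.606 mg/L × 1,920,000 L = 5003 g.
Product at 12.2% available Cl: 5003 / 0.122 = 41,010 g.
Volume: 41,010 g ÷ 1.16 g/mL = 35,350 mL.

35.4 L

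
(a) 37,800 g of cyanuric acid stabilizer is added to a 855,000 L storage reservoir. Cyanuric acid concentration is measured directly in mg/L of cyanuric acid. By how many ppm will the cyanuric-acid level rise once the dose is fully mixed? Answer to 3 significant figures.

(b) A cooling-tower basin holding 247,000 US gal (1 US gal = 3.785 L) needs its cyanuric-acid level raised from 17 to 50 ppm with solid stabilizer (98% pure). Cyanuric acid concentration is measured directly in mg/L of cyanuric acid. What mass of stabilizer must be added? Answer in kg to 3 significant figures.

(a) 44.2 ppm; (b) 31.5 kg

(a) Rise: 37,800 g / 855,000 L × 1000 = 44.21 mg/L.

(b) Volume: 247,000 US gal × 3.785 L/gal = 934,895 L.
(b) CYA to add: (50 − 17) = 33 mg/L × 934,895 L = 30,850 g cyanuric acid.
(b) At 98% purity: 30,850 / 0.98 = 31,480 g product.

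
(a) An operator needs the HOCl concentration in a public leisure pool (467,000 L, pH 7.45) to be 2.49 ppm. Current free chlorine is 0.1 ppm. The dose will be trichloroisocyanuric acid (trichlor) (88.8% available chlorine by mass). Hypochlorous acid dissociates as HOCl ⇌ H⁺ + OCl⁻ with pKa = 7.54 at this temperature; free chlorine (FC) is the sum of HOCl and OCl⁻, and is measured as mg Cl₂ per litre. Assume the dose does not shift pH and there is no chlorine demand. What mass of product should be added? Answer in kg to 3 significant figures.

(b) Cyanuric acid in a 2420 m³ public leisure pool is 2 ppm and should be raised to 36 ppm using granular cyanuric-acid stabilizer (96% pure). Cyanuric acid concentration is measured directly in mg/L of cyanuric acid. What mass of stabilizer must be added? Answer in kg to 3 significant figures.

(a) 2.32 kg; (b) 85.7 kg

(a) [OCl⁻]/[HOCl] = 10^(pH − pKa) = 10^(7.45 − 7.54) = 0.8128; fraction as HOCl = 1/(1 + 0.8128) = 0.5516.
(a) Free chlorine required for 2.49 ppm HOCl: 2.49 / 0.5516 = 4.514 ppm.
(a) FC to add: 4.514 − 0.1 = 4.414 mg/L as Cl₂.
(a) Cl₂ equivalent: 4.414 mg/L × 467,000 L = 2061 g.
(a) Product at 88.8% available Cl: 2061 / 0.888 = 2321 g.

(b) Volume: 2420 m³ = 2,420,000 L.
(b) CYA to add: (36 − 2) = 34 mg/L × 2,420,000 L = 82,280 g cyanuric acid.
(b) At 96% purity: 82,280 / 0.96 = 85,710 g product.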